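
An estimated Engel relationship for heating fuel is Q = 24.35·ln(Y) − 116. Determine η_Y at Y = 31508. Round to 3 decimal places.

0.179

At Y = 31508: Q = 136.217.
dQ/dY = 24.35/Y = 0.00077282 at this income.
η = (dQ/dY)·(Y/Q) = 0.00077282 × (31508/136.217) = 0.179.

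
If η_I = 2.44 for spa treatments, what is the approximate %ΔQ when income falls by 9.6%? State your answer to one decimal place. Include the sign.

-23.4%

%ΔQ ≈ η × %ΔI = 2.44 × (-9.6%) = -23.4%.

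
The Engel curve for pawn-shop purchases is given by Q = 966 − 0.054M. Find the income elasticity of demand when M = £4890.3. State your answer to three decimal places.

-0.376

At M = 4890.3: Q = 701.924.
dQ/dM = −0.054.
η = (dQ/dM)·(M/Q) = -0.054 × (4890.3/701.924) = -0.376.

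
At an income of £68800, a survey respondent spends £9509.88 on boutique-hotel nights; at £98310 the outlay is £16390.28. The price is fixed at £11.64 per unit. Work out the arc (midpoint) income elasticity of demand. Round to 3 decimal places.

With a constant price, Q₁ = 9509.88/11.64 = 817.000 and Q₂ = 16390.28/11.64 = 1408.100 (equivalently, work directly with expenditure since P cancels).
Midpoint %ΔQ = (16390.28 − 9509.88)/12950.08 = 0.53130; midpoint %ΔI = (98310 − 68800)/83555 = 0.35318.
η = 0.53130 / 0.35318 = 1.504.

1.504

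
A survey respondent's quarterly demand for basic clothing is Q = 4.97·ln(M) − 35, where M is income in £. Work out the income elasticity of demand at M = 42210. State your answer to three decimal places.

At M = 42210: Q = 17.933.
dQ/dM = 4.97/M = 0.000117745 at this income.
η = (dQ/dM)·(M/Q) = 0.000117745 × (42210/17.933) = 0.277.

0.277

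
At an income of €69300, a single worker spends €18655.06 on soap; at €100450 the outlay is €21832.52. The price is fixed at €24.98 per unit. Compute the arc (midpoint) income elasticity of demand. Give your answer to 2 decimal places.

With a constant price, Q₁ = 18655.06/24.98 = 746.800 and Q₂ = 21832.52/24.98 = 874.000 (equivalently, work directly with expenditure since P cancels).
Midpoint %ΔQ = (21832.52 − 18655.06)/20243.79 = 0.15696; midpoint %ΔI = (100450 − 69300)/84875 = 0.36701.
η = 0.15696 / 0.36701 = 0.43.

0.43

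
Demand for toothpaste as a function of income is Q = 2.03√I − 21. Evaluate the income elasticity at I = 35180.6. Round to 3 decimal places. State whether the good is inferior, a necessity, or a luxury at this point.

At I = 35180.6: Q = 359.757.
dQ/dI = 2.03/(2√I) = 0.00541146 at this income.
η = (dQ/dI)·(I/Q) = 0.00541146 × (35180.6/359.757) = 0.529.
Since 0 < η < 1, the good is a necessity.

0.529 (necessity)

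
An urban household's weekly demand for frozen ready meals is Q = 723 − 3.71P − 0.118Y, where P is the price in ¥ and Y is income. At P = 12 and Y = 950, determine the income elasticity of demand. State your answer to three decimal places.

-0.198

At P = 12, Y = 950: Q = 566.380.
Holding P constant, ∂Q/∂Y = −0.118.
η_Y = (∂Q/∂Y)·(Y/Q) = -0.118 × (950/566.380) = -0.198.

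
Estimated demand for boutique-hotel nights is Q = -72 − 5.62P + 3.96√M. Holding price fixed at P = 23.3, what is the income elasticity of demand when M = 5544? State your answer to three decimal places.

At P = 23.3, M = 5544: Q = 91.908.
Holding P constant, ∂Q/∂M = 3.96/(2√M) = 0.0265922.
η_M = (∂Q/∂M)·(M/Q) = 0.0265922 × (5544/91.908) = 1.604.

1.604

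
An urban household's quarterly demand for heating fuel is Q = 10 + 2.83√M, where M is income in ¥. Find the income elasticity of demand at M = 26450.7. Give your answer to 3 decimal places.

At M = 26450.7: Q = 470.262.
dQ/dM = 2.83/(2√M) = 0.00870037 at this income.
η = (dQ/dM)·(M/Q) = 0.00870037 × (26450.7/470.262) = 0.489.

0.489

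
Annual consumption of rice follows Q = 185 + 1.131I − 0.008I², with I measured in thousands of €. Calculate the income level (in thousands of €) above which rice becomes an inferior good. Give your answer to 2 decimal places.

dQ/dI = 1.131 − 0.016I.
The good is inferior where dQ/dI < 0. Setting dQ/dI = 0 gives I = 1.131 / 0.016 = 70.69.

70.69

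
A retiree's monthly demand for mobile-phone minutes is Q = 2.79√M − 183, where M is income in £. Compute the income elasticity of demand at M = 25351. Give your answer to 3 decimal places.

0.850

At M = 25351: Q = 261.224.
dQ/dM = 2.79/(2√M) = 0.00876146 at this income.
η = (dQ/dM)·(M/Q) = 0.00876146 × (25351/261.224) = 0.850.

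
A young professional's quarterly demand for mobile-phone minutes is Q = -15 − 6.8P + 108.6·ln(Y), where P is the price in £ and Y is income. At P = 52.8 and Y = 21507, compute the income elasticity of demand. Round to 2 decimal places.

0.15

At P = 52.8, Y = 21507: Q = 709.368.
Holding P constant, ∂Q/∂Y = 108.6/Y = 0.00504952.
η_Y = (∂Q/∂Y)·(Y/Q) = 0.00504952 × (21507/709.368) = 0.15.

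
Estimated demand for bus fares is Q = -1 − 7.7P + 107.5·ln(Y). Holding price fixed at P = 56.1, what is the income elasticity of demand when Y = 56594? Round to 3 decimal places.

0.145

At P = 56.1, Y = 56594: Q = 743.473.
Holding P constant, ∂Q/∂Y = 107.5/Y = 0.00189949.
η_Y = (∂Q/∂Y)·(Y/Q) = 0.00189949 × (56594/743.473) = 0.145.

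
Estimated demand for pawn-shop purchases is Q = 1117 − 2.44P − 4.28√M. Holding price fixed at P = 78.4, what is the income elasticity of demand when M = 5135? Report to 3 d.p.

At P = 78.4, M = 5135: Q = 619.004.
Holding P constant, ∂Q/∂M = -4.28/(2√M) = -0.0298637.
η_M = (∂Q/∂M)·(M/Q) = -0.0298637 × (5135/619.004) = -0.248.

-0.248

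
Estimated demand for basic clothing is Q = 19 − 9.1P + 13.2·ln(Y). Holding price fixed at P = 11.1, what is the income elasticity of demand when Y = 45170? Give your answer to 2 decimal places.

At P = 11.1, Y = 45170: Q = 59.470.
Holding P constant, ∂Q/∂Y = 13.2/Y = 0.000292229.
η_Y = (∂Q/∂Y)·(Y/Q) = 0.000292229 × (45170/59.470) = 0.22.

0.22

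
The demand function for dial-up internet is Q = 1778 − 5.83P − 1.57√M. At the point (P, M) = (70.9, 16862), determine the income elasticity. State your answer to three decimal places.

At P = 70.9, M = 16862: Q = 1160.783.
Holding P constant, ∂Q/∂M = -1.57/(2√M) = -0.00604526.
η_M = (∂Q/∂M)·(M/Q) = -0.00604526 × (16862/1160.783) = -0.088.

-0.088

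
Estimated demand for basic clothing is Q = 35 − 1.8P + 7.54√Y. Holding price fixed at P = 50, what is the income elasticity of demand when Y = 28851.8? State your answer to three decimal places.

0.522

At P = 50, Y = 28851.8: Q = 1225.731.
Holding P constant, ∂Q/∂Y = 7.54/(2√Y) = 0.022195.
η_Y = (∂Q/∂Y)·(Y/Q) = 0.022195 × (28851.8/1225.731) = 0.522.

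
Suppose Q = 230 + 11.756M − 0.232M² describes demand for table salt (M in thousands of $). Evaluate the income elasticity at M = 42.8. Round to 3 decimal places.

-1.125

At M = 42.8: Q = 308.1699.
dQ/dM = 11.756 − 0.464M = -8.10320.
η = (dQ/dM)·(M/Q) = -8.10320 × (42.8/308.1699) = -1.125.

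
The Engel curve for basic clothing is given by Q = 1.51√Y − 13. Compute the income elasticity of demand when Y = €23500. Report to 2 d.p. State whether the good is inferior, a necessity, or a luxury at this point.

0.53 (necessity)

At Y = 23500: Q = 218.479.
dQ/dY = 1.51/(2√Y) = 0.00492508 at this income.
η = (dQ/dY)·(Y/Q) = 0.00492508 × (23500/218.479) = 0.53.
Since 0 < η < 1, the good is a necessity.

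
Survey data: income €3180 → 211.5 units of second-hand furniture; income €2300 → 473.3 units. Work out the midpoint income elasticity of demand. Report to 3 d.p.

-2.381

ΔQ = 473.3 − 211.5 = 261.8; midpoint Q̄ = (211.5 + 473.3)/2 = 342.4.
ΔI = 2300 − 3180 = -880; midpoint Ī = (3180 + 2300)/2 = 2740.
η = (ΔQ/Q̄) ÷ (ΔI/Ī) = (261.8/342.4) ÷ (-880/2740) = -2.381.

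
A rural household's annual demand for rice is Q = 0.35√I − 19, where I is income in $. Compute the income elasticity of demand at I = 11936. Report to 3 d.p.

0.994

At I = 11936: Q = 19.238.
dQ/dI = 0.35/(2√I) = 0.0016018 at this income.
η = (dQ/dI)·(I/Q) = 0.0016018 × (11936/19.238) = 0.994.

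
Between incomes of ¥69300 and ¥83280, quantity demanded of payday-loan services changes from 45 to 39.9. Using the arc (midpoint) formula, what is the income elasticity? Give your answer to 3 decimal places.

-0.656

ΔQ = 39.9 − 45 = -5.1; midpoint Q̄ = (45 + 39.9)/2 = 42.45.
ΔI = 83280 − 69300 = 13980; midpoint Ī = (69300 + 83280)/2 = 76290.
η = (ΔQ/Q̄) ÷ (ΔI/Ī) = (-5.1/42.45) ÷ (13980/76290) = -0.656.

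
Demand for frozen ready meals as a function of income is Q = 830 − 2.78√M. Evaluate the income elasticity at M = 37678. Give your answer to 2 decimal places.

At M = 37678: Q = 290.379.
dQ/dM = -2.78/(2√M) = -0.00716095 at this income.
η = (dQ/dM)·(M/Q) = -0.00716095 × (37678/290.379) = -0.93.

-0.93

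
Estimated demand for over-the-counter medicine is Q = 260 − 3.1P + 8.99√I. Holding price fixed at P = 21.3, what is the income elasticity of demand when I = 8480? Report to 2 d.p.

At P = 21.3, I = 8480: Q = 1021.831.
Holding P constant, ∂Q/∂I = 8.99/(2√I) = 0.0488126.
η_I = (∂Q/∂I)·(I/Q) = 0.0488126 × (8480/1021.831) = 0.41.

0.41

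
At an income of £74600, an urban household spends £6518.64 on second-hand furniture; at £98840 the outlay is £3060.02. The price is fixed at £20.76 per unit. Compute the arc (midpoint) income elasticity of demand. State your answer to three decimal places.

-2.584

With a constant price, Q₁ = 6518.64/20.76 = 314.000 and Q₂ = 3060.02/20.76 = 147.400 (equivalently, work directly with expenditure since P cancels).
Midpoint %ΔQ = (3060.02 − 6518.64)/4789.33 = -0.72215; midpoint %ΔI = (98840 − 74600)/86720 = 0.27952.
η = -0.72215 / 0.27952 = -2.584.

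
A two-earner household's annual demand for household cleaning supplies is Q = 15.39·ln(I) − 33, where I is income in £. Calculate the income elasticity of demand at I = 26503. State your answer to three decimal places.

At I = 26503: Q = 123.747.
dQ/dI = 15.39/I = 0.000580689 at this income.
η = (dQ/dI)·(I/Q) = 0.000580689 × (26503/123.747) = 0.124.

0.124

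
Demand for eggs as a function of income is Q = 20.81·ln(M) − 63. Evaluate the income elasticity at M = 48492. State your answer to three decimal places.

At M = 48492: Q = 161.522.
dQ/dM = 20.81/M = 0.000429143 at this income.
η = (dQ/dM)·(M/Q) = 0.000429143 × (48492/161.522) = 0.129.

0.129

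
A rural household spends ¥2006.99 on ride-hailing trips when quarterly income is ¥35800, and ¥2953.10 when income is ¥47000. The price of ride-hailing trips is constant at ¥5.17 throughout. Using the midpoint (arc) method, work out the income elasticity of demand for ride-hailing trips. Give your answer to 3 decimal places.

With a constant price, Q₁ = 2006.99/5.17 = 388.199 and Q₂ = 2953.10/5.17 = 571.199 (equivalently, work directly with expenditure since P cancels).
Midpoint %ΔQ = (2953.10 − 2006.99)/2480.05 = 0.38149; midpoint %ΔI = (47000 − 35800)/41400 = 0.27053.
η = 0.38149 / 0.27053 = 1.410.

1.410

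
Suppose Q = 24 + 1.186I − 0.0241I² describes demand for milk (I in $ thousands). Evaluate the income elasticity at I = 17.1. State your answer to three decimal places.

At I = 17.1: Q = 37.2335.
dQ/dI = 1.186 − 0.0482I = 0.36178.
η = (dQ/dI)·(I/Q) = 0.36178 × (17.1/37.2335) = 0.166.

0.166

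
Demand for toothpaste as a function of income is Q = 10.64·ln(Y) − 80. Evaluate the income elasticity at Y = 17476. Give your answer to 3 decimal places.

At Y = 17476: Q = 23.938.
dQ/dY = 10.64/Y = 0.000608835 at this income.
η = (dQ/dY)·(Y/Q) = 0.000608835 × (17476/23.938) = 0.444.

0.444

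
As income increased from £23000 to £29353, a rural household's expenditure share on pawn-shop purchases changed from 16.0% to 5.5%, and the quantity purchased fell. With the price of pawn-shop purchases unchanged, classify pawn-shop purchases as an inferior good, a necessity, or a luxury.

Quantity demanded falls as income rises, so η < 0.

inferior good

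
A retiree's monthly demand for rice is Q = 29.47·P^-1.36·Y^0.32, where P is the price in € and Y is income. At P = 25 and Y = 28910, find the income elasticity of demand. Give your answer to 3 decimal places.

For a multiplicative demand Q = A·P^α·Y^β, the income elasticity is β everywhere.
Here β = 0.32, so η = 0.320.

0.320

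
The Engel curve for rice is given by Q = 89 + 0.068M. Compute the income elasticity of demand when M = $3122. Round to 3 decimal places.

At M = 3122: Q = 301.296.
dQ/dM = 0.068.
η = (dQ/dM)·(M/Q) = 0.068 × (3122/301.296) = 0.705.

0.705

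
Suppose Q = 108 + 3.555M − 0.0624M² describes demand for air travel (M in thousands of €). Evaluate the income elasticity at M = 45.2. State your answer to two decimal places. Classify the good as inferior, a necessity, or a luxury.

At M = 45.2: Q = 141.2003.
dQ/dM = 3.555 − 0.1248M = -2.08596.
η = (dQ/dM)·(M/Q) = -2.08596 × (45.2/141.2003) = -0.67.
η < 0 ⇒ inferior good.

-0.67 (inferior good)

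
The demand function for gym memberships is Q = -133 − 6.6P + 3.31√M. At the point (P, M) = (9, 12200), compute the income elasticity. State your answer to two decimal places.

At P = 9, M = 12200: Q = 173.201.
Holding P constant, ∂Q/∂M = 3.31/(2√M) = 0.0149837.
η_M = (∂Q/∂M)·(M/Q) = 0.0149837 × (12200/173.201) = 1.06.

1.06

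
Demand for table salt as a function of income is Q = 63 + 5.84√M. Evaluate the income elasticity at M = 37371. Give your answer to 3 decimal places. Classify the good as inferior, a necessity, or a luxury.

At M = 37371: Q = 1191.964.
dQ/dM = 5.84/(2√M) = 0.0151048 at this income.
η = (dQ/dM)·(M/Q) = 0.0151048 × (37371/1191.964) = 0.474.
Since 0 < η < 1, the good is a necessity.

0.474 (necessity)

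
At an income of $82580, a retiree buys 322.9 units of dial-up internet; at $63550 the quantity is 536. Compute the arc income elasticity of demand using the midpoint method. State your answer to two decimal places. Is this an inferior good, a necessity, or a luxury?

-1.91 (inferior good)

ΔQ = 536 − 322.9 = 213.1; midpoint Q̄ = (322.9 + 536)/2 = 429.45.
ΔI = 63550 − 82580 = -19030; midpoint Ī = (82580 + 63550)/2 = 73065.
η = (ΔQ/Q̄) ÷ (ΔI/Ī) = (213.1/429.45) ÷ (-19030/73065) = -1.91.
η < 0 ⇒ inferior good.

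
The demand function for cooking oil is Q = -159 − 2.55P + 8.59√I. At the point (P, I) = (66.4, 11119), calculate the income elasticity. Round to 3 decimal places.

0.784

At P = 66.4, I = 11119: Q = 577.467.
Holding P constant, ∂Q/∂I = 8.59/(2√I) = 0.0407315.
η_I = (∂Q/∂I)·(I/Q) = 0.0407315 × (11119/577.467) = 0.784.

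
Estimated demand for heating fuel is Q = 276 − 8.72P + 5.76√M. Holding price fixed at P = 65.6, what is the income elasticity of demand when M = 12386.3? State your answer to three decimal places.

0.929

At P = 65.6, M = 12386.3: Q = 345.020.
Holding P constant, ∂Q/∂M = 5.76/(2√M) = 0.0258775.
η_M = (∂Q/∂M)·(M/Q) = 0.0258775 × (12386.3/345.020) = 0.929.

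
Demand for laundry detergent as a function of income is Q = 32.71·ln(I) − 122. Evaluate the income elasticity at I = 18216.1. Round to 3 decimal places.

At I = 18216.1: Q = 198.887.
dQ/dI = 32.71/I = 0.00179566 at this income.
η = (dQ/dI)·(I/Q) = 0.00179566 × (18216.1/198.887) = 0.164.

0.164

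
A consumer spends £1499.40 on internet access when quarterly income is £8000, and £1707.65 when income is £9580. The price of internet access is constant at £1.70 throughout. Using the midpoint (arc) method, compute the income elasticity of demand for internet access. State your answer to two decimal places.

With a constant price, Q₁ = 1499.40/1.70 = 882.000 and Q₂ = 1707.65/1.70 = 1004.500 (equivalently, work directly with expenditure since P cancels).
Midpoint %ΔQ = (1707.65 − 1499.40)/1603.53 = 0.12987; midpoint %ΔI = (9580 − 8000)/8790 = 0.17975.
η = 0.12987 / 0.17975 = 0.72.

0.72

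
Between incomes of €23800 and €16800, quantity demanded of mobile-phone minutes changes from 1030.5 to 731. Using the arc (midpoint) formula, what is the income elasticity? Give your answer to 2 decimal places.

0.99

ΔQ = 731 − 1030.5 = -299.5; midpoint Q̄ = (1030.5 + 731)/2 = 880.75.
ΔI = 16800 − 23800 = -7000; midpoint Ī = (23800 + 16800)/2 = 20300.
η = (ΔQ/Q̄) ÷ (ΔI/Ī) = (-299.5/880.75) ÷ (-7000/20300) = 0.99.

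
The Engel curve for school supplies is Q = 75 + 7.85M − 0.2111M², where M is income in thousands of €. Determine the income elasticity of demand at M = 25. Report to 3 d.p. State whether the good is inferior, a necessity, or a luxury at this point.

At M = 25: Q = 139.3125.
dQ/dM = 7.85 − 0.4222M = -2.70500.
η = (dQ/dM)·(M/Q) = -2.70500 × (25/139.3125) = -0.485.
η < 0 ⇒ inferior good.

-0.485 (inferior good)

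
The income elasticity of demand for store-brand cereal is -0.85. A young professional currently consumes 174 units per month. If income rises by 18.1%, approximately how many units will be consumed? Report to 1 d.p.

147.2

%ΔQ ≈ η × %ΔI = -0.85 × 18.1% = -15.385%.
New Q ≈ 174 × (1 − 0.15385) = 147.2.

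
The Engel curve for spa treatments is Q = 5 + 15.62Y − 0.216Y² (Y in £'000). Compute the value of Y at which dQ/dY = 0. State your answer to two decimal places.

dQ/dY = 15.62 − 0.432Y.
The good is inferior where dQ/dY < 0. Setting dQ/dY = 0 gives Y = 15.62 / 0.432 = 36.16.

36.16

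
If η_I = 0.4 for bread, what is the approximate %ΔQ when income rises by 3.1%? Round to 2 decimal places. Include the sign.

%ΔQ ≈ η × %ΔI = 0.4 × 3.1% = 1.24%.

1.24%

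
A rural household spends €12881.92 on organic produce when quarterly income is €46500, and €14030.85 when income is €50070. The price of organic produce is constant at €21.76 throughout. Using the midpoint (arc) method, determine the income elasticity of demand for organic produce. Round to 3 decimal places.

1.155

With a constant price, Q₁ = 12881.92/21.76 = 592.000 and Q₂ = 14030.85/21.76 = 644.800 (equivalently, work directly with expenditure since P cancels).
Midpoint %ΔQ = (14030.85 − 12881.92)/13456.39 = 0.08538; midpoint %ΔI = (50070 − 46500)/48285 = 0.07394.
η = 0.08538 / 0.07394 = 1.155.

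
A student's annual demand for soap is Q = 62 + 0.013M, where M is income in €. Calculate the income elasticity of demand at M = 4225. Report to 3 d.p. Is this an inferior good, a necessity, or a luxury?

0.470 (necessity)

At M = 4225: Q = 116.925.
dQ/dM = 0.013.
η = (dQ/dM)·(M/Q) = 0.013 × (4225/116.925) = 0.470.
Since 0 < η < 1, the good is a necessity.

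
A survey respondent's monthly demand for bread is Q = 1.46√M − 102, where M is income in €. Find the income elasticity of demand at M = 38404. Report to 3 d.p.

At M = 38404: Q = 184.115.
dQ/dM = 1.46/(2√M) = 0.00372507 at this income.
η = (dQ/dM)·(M/Q) = 0.00372507 × (38404/184.115) = 0.777.

0.777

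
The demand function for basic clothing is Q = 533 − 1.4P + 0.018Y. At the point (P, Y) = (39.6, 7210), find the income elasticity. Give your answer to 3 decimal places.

At P = 39.6, Y = 7210: Q = 607.340.
Holding P constant, ∂Q/∂Y = 0.018.
η_Y = (∂Q/∂Y)·(Y/Q) = 0.018 × (7210/607.340) = 0.214.

0.214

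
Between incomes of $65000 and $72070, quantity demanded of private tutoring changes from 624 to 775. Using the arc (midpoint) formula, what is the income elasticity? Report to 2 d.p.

2.09

ΔQ = 775 − 624 = 151; midpoint Q̄ = (624 + 775)/2 = 699.5.
ΔI = 72070 − 65000 = 7070; midpoint Ī = (65000 + 72070)/2 = 68535.
η = (ΔQ/Q̄) ÷ (ΔI/Ī) = (151/699.5) ÷ (7070/68535) = 2.09.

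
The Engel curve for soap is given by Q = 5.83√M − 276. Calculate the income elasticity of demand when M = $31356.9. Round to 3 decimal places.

At M = 31356.9: Q = 756.369.
dQ/dM = 5.83/(2√M) = 0.0164616 at this income.
η = (dQ/dM)·(M/Q) = 0.0164616 × (31356.9/756.369) = 0.682.

0.682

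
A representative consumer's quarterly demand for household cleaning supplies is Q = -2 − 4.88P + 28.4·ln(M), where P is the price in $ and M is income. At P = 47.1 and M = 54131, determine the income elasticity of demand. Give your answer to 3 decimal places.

0.366

At P = 47.1, M = 54131: Q = 77.688.
Holding P constant, ∂Q/∂M = 28.4/M = 0.000524653.
η_M = (∂Q/∂M)·(M/Q) = 0.000524653 × (54131/77.688) = 0.366.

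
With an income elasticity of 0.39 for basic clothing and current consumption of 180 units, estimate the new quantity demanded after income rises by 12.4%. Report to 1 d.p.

188.7

%ΔQ ≈ η × %ΔI = 0.39 × 12.4% = 4.836%.
New Q ≈ 180 × (1 + 0.04836) = 188.7.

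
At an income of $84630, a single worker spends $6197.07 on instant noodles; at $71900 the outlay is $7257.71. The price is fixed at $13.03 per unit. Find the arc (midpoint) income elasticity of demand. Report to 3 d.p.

-0.969

With a constant price, Q₁ = 6197.07/13.03 = 475.600 and Q₂ = 7257.71/13.03 = 557.000 (equivalently, work directly with expenditure since P cancels).
Midpoint %ΔQ = (7257.71 − 6197.07)/6727.39 = 0.15766; midpoint %ΔI = (71900 − 84630)/78265 = -0.16265.
η = 0.15766 / -0.16265 = -0.969.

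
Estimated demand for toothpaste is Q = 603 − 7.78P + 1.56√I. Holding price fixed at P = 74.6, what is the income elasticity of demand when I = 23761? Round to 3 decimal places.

0.457

At P = 74.6, I = 23761: Q = 263.080.
Holding P constant, ∂Q/∂I = 1.56/(2√I) = 0.00506014.
η_I = (∂Q/∂I)·(I/Q) = 0.00506014 × (23761/263.080) = 0.457.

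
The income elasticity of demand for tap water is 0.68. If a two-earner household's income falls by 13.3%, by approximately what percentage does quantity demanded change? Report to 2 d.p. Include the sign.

-9.04%

%ΔQ ≈ η × %ΔI = 0.68 × (-13.3%) = -9.04%.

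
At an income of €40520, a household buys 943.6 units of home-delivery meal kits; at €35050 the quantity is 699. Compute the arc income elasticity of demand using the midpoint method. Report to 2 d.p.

2.06

ΔQ = 699 − 943.6 = -244.6; midpoint Q̄ = (943.6 + 699)/2 = 821.3.
ΔI = 35050 − 40520 = -5470; midpoint Ī = (40520 + 35050)/2 = 37785.
η = (ΔQ/Q̄) ÷ (ΔI/Ī) = (-244.6/821.3) ÷ (-5470/37785) = 2.06.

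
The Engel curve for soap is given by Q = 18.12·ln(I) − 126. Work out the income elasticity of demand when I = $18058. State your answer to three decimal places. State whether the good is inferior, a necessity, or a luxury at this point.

At I = 18058: Q = 51.600.
dQ/dI = 18.12/I = 0.00100343 at this income.
η = (dQ/dI)·(I/Q) = 0.00100343 × (18058/51.600) = 0.351.
Since 0 < η < 1, the good is a necessity.

0.351 (necessity)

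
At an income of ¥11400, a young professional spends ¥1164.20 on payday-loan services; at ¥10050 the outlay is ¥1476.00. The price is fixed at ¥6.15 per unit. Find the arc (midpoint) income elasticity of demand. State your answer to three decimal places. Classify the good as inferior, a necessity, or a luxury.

-1.876 (inferior good)

With a constant price, Q₁ = 1164.20/6.15 = 189.301 and Q₂ = 1476.00/6.15 = 240.000 (equivalently, work directly with expenditure since P cancels).
Midpoint %ΔQ = (1476.00 − 1164.20)/1320.10 = 0.23619; midpoint %ΔI = (10050 − 11400)/10725 = -0.12587.
η = 0.23619 / -0.12587 = -1.876.
η < 0 ⇒ inferior good.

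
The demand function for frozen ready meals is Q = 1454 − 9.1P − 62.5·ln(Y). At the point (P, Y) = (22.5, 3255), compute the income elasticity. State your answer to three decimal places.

-0.084

At P = 22.5, Y = 3255: Q = 743.753.
Holding P constant, ∂Q/∂Y = -62.5/Y = -0.0192012.
η_Y = (∂Q/∂Y)·(Y/Q) = -0.0192012 × (3255/743.753) = -0.084.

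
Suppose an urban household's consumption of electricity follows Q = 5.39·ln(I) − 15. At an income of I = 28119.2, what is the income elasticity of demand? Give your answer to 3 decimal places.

At I = 28119.2: Q = 40.216.
dQ/dI = 5.39/I = 0.000191684 at this income.
η = (dQ/dI)·(I/Q) = 0.000191684 × (28119.2/40.216) = 0.134.

0.134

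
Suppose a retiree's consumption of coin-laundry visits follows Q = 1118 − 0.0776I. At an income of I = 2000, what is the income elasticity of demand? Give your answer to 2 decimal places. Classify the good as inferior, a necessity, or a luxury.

At I = 2000: Q = 962.800.
dQ/dI = −0.0776.
η = (dQ/dI)·(I/Q) = -0.0776 × (2000/962.800) = -0.16.
Since η < 0, the good is an inferior good.

-0.16 (inferior good)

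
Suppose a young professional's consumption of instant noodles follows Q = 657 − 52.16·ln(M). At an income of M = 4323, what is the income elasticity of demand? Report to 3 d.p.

At M = 4323: Q = 220.332.
dQ/dM = -52.16/M = -0.0120657 at this income.
η = (dQ/dM)·(M/Q) = -0.0120657 × (4323/220.332) = -0.237.

-0.237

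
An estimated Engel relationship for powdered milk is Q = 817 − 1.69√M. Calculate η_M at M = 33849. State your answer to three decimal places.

At M = 33849: Q = 506.072.
dQ/dM = -1.69/(2√M) = -0.00459287 at this income.
η = (dQ/dM)·(M/Q) = -0.00459287 × (33849/506.072) = -0.307.

-0.307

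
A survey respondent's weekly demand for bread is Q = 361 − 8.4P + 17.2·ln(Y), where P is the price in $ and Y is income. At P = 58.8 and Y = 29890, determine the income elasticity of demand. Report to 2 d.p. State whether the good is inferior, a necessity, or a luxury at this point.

At P = 58.8, Y = 29890: Q = 44.331.
Holding P constant, ∂Q/∂Y = 17.2/Y = 0.000575443.
η_Y = (∂Q/∂Y)·(Y/Q) = 0.000575443 × (29890/44.331) = 0.39.
Since 0 < η < 1, this is a necessity.

0.39 (necessity)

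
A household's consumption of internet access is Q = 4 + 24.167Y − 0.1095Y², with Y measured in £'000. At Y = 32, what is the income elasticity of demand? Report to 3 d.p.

At Y = 32: Q = 665.2160.
dQ/dY = 24.167 − 0.219Y = 17.15900.
η = (dQ/dY)·(Y/Q) = 17.15900 × (32/665.2160) = 0.825.

0.825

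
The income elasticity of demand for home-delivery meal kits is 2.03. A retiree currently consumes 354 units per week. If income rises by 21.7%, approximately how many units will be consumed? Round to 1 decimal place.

%ΔQ ≈ η × %ΔI = 2.03 × 21.7% = 44.051%.
New Q ≈ 354 × (1 + 0.44051) = 509.9.

509.9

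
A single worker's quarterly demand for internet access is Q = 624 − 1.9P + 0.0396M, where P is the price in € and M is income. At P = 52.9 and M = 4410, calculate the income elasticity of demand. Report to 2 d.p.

0.25

At P = 52.9, M = 4410: Q = 698.126.
Holding P constant, ∂Q/∂M = 0.0396.
η_M = (∂Q/∂M)·(M/Q) = 0.0396 × (4410/698.126) = 0.25.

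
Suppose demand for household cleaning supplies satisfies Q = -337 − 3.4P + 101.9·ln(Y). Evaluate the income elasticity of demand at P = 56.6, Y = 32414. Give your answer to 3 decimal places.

At P = 56.6, Y = 32414: Q = 528.929.
Holding P constant, ∂Q/∂Y = 101.9/Y = 0.0031437.
η_Y = (∂Q/∂Y)·(Y/Q) = 0.0031437 × (32414/528.929) = 0.193.

0.193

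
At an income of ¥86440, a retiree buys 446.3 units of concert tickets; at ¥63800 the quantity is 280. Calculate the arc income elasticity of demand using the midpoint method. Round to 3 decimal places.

ΔQ = 280 − 446.3 = -166.3; midpoint Q̄ = (446.3 + 280)/2 = 363.15.
ΔI = 63800 − 86440 = -22640; midpoint Ī = (86440 + 63800)/2 = 75120.
η = (ΔQ/Q̄) ÷ (ΔI/Ī) = (-166.3/363.15) ÷ (-22640/75120) = 1.519.

1.519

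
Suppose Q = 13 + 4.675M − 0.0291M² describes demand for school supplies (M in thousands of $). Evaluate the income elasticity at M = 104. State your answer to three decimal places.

-0.777

At M = 104: Q = 184.4544.
dQ/dM = 4.675 − 0.0582M = -1.37780.
η = (dQ/dM)·(M/Q) = -1.37780 × (104/184.4544) = -0.777.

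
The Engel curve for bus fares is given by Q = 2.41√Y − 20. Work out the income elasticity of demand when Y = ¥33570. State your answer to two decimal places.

At Y = 33570: Q = 421.563.
dQ/dY = 2.41/(2√Y) = 0.00657675 at this income.
η = (dQ/dY)·(Y/Q) = 0.00657675 × (33570/421.563) = 0.52.

0.52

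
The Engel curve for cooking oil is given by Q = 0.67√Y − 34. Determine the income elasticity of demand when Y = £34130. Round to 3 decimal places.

At Y = 34130: Q = 89.778.
dQ/dY = 0.67/(2√Y) = 0.00181333 at this income.
η = (dQ/dY)·(Y/Q) = 0.00181333 × (34130/89.778) = 0.689.

0.689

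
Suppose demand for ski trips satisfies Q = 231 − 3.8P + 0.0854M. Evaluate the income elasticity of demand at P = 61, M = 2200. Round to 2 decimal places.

1.00

At P = 61, M = 2200: Q = 187.080.
Holding P constant, ∂Q/∂M = 0.0854.
η_M = (∂Q/∂M)·(M/Q) = 0.0854 × (2200/187.080) = 1.00.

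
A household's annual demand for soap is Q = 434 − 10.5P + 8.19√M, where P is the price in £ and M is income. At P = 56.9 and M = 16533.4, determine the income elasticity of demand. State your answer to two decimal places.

At P = 56.9, M = 16533.4: Q = 889.639.
Holding P constant, ∂Q/∂M = 8.19/(2√M) = 0.0318473.
η_M = (∂Q/∂M)·(M/Q) = 0.0318473 × (16533.4/889.639) = 0.59.

0.59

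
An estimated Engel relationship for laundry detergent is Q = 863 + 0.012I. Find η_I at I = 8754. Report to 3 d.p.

At I = 8754: Q = 968.048.
dQ/dI = 0.012.
η = (dQ/dI)·(I/Q) = 0.012 × (8754/968.048) = 0.109.

0.109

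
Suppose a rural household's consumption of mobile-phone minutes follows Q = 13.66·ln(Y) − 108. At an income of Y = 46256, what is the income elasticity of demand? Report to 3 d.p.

At Y = 46256: Q = 38.735.
dQ/dY = 13.66/Y = 0.000295313 at this income.
η = (dQ/dY)·(Y/Q) = 0.000295313 × (46256/38.735) = 0.353.

0.353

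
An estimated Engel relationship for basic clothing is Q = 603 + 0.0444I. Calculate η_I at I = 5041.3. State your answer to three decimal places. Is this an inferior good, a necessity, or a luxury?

At I = 5041.3: Q = 826.834.
dQ/dI = 0.0444.
η = (dQ/dI)·(I/Q) = 0.0444 × (5041.3/826.834) = 0.271.
Since 0 < η < 1, the good is a necessity.

0.271 (necessity)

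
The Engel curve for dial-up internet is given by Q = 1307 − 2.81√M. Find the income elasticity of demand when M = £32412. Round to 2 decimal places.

At M = 32412: Q = 801.106.
dQ/dM = -2.81/(2√M) = -0.00780411 at this income.
η = (dQ/dM)·(M/Q) = -0.00780411 × (32412/801.106) = -0.32.

-0.32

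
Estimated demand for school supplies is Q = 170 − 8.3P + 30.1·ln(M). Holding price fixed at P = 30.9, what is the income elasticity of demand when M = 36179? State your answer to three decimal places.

0.131

At P = 30.9, M = 36179: Q = 229.467.
Holding P constant, ∂Q/∂M = 30.1/M = 0.000831974.
η_M = (∂Q/∂M)·(M/Q) = 0.000831974 × (36179/229.467) = 0.131.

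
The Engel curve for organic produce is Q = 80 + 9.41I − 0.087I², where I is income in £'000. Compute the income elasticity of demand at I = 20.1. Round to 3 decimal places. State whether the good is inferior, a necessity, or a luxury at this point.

0.508 (necessity)

At I = 20.1: Q = 233.9921.
dQ/dI = 9.41 − 0.174I = 5.91260.
η = (dQ/dI)·(I/Q) = 5.91260 × (20.1/233.9921) = 0.508.
0 < η < 1 ⇒ necessity.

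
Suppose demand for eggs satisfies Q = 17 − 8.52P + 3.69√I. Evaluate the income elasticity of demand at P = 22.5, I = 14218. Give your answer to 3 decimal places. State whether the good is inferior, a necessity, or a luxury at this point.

At P = 22.5, I = 14218: Q = 265.293.
Holding P constant, ∂Q/∂I = 3.69/(2√I) = 0.0154731.
η_I = (∂Q/∂I)·(I/Q) = 0.0154731 × (14218/265.293) = 0.829.
Since 0 < η < 1, this is a necessity.

0.829 (necessity)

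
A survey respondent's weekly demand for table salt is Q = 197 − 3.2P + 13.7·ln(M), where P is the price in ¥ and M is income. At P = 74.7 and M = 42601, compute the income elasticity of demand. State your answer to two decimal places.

At P = 74.7, M = 42601: Q = 103.997.
Holding P constant, ∂Q/∂M = 13.7/M = 0.000321589.
η_M = (∂Q/∂M)·(M/Q) = 0.000321589 × (42601/103.997) = 0.13.

0.13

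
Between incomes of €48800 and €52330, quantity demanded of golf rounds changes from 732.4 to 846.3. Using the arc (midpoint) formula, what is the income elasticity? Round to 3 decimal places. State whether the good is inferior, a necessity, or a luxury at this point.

ΔQ = 846.3 − 732.4 = 113.9; midpoint Q̄ = (732.4 + 846.3)/2 = 789.35.
ΔI = 52330 − 48800 = 3530; midpoint Ī = (48800 + 52330)/2 = 50565.
η = (ΔQ/Q̄) ÷ (ΔI/Ī) = (113.9/789.35) ÷ (3530/50565) = 2.067.
η > 1 ⇒ luxury.

2.067 (luxury)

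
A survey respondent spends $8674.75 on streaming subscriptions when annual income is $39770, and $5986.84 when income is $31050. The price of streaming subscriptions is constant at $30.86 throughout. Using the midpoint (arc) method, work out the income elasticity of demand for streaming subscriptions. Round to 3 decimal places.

1.489

With a constant price, Q₁ = 8674.75/30.86 = 281.100 and Q₂ = 5986.84/30.86 = 194.000 (equivalently, work directly with expenditure since P cancels).
Midpoint %ΔQ = (5986.84 − 8674.75)/7330.80 = -0.36666; midpoint %ΔI = (31050 − 39770)/35410 = -0.24626.
η = -0.36666 / -0.24626 = 1.489.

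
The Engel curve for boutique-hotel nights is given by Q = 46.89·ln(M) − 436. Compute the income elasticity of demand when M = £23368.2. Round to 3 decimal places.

1.314

At M = 23368.2: Q = 35.673.
dQ/dM = 46.89/M = 0.00200657 at this income.
η = (dQ/dM)·(M/Q) = 0.00200657 × (23368.2/35.673) = 1.314.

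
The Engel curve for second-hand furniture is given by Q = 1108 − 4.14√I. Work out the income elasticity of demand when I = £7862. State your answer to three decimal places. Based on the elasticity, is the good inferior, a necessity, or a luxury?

At I = 7862: Q = 740.915.
dQ/dI = -4.14/(2√I) = -0.0233455 at this income.
η = (dQ/dI)·(I/Q) = -0.0233455 × (7862/740.915) = -0.248.
Since η < 0, the good is an inferior good.

-0.248 (inferior good)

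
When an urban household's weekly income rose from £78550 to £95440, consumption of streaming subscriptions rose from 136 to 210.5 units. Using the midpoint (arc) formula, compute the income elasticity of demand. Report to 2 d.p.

2.21

ΔQ = 210.5 − 136 = 74.5; midpoint Q̄ = (136 + 210.5)/2 = 173.25.
ΔI = 95440 − 78550 = 16890; midpoint Ī = (78550 + 95440)/2 = 86995.
η = (ΔQ/Q̄) ÷ (ΔI/Ī) = (74.5/173.25) ÷ (16890/86995) = 2.21.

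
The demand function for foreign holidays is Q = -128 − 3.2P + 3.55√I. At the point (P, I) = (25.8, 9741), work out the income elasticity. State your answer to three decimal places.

At P = 25.8, I = 9741: Q = 139.813.
Holding P constant, ∂Q/∂I = 3.55/(2√I) = 0.0179844.
η_I = (∂Q/∂I)·(I/Q) = 0.0179844 × (9741/139.813) = 1.253.

1.253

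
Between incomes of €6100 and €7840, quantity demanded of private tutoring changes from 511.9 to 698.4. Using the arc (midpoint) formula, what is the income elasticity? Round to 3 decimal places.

ΔQ = 698.4 − 511.9 = 186.5; midpoint Q̄ = (511.9 + 698.4)/2 = 605.15.
ΔI = 7840 − 6100 = 1740; midpoint Ī = (6100 + 7840)/2 = 6970.
η = (ΔQ/Q̄) ÷ (ΔI/Ī) = (186.5/605.15) ÷ (1740/6970) = 1.235.

1.235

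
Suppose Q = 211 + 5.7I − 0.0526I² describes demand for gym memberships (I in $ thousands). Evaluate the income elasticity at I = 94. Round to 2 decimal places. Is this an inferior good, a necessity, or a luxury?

-1.40 (inferior good)

At I = 94: Q = 282.0264.
dQ/dI = 5.7 − 0.1052I = -4.18880.
η = (dQ/dI)·(I/Q) = -4.18880 × (94/282.0264) = -1.40.
η < 0 ⇒ inferior good.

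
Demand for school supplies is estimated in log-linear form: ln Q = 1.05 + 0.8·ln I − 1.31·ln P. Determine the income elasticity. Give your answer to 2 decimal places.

In a log-linear demand, the coefficient on ln I is the income elasticity.
So η = 0.80.

0.80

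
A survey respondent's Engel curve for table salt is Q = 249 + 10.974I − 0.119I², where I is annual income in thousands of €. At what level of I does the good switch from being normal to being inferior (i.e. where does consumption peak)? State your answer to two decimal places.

dQ/dI = 10.974 − 0.238I.
The good is inferior where dQ/dI < 0. Setting dQ/dI = 0 gives I = 10.974 / 0.238 = 46.11.

46.11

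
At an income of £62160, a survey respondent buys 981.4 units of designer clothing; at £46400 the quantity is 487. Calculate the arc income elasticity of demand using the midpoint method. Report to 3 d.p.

ΔQ = 487 − 981.4 = -494.4; midpoint Q̄ = (981.4 + 487)/2 = 734.2.
ΔI = 46400 − 62160 = -15760; midpoint Ī = (62160 + 46400)/2 = 54280.
η = (ΔQ/Q̄) ÷ (ΔI/Ī) = (-494.4/734.2) ÷ (-15760/54280) = 2.319.

2.319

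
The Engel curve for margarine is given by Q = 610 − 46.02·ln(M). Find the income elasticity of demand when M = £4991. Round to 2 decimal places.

At M = 4991: Q = 218.122.
dQ/dM = -46.02/M = -0.0092206 at this income.
η = (dQ/dM)·(M/Q) = -0.0092206 × (4991/218.122) = -0.21.

-0.21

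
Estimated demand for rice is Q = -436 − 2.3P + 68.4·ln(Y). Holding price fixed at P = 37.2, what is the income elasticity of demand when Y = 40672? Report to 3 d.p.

0.335

At P = 37.2, Y = 40672: Q = 204.389.
Holding P constant, ∂Q/∂Y = 68.4/Y = 0.00168175.
η_Y = (∂Q/∂Y)·(Y/Q) = 0.00168175 × (40672/204.389) = 0.335.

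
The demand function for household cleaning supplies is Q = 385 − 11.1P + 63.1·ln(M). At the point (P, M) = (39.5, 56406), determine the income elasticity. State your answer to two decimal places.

0.10

At P = 39.5, M = 56406: Q = 636.885.
Holding P constant, ∂Q/∂M = 63.1/M = 0.00111868.
η_M = (∂Q/∂M)·(M/Q) = 0.00111868 × (56406/636.885) = 0.10.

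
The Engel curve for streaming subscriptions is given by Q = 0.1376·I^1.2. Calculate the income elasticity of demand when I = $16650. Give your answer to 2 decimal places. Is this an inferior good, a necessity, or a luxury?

1.20 (luxury)

For Q = A·I^β the income elasticity is constant and equal to β.
Here β = 1.2, so η = 1.20.
Since η > 1, the good is a luxury.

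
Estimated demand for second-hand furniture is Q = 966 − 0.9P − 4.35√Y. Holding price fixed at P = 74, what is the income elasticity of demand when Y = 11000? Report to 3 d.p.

At P = 74, Y = 11000: Q = 443.168.
Holding P constant, ∂Q/∂Y = -4.35/(2√Y) = -0.0207378.
η_Y = (∂Q/∂Y)·(Y/Q) = -0.0207378 × (11000/443.168) = -0.515.

-0.515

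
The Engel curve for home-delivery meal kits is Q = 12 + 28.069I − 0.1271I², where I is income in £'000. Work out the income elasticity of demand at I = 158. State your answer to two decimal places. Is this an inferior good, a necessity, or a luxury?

At I = 158: Q = 1273.9776.
dQ/dI = 28.069 − 0.2542I = -12.09460.
η = (dQ/dI)·(I/Q) = -12.09460 × (158/1273.9776) = -1.50.
η < 0 ⇒ inferior good.

-1.50 (inferior good)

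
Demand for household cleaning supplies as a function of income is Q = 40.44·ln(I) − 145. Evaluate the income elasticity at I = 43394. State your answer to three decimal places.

0.141

At I = 43394: Q = 286.821.
dQ/dI = 40.44/I = 0.000931926 at this income.
η = (dQ/dI)·(I/Q) = 0.000931926 × (43394/286.821) = 0.141.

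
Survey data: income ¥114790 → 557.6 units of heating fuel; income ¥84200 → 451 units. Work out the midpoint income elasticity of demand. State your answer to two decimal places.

ΔQ = 451 − 557.6 = -106.6; midpoint Q̄ = (557.6 + 451)/2 = 504.3.
ΔI = 84200 − 114790 = -30590; midpoint Ī = (114790 + 84200)/2 = 99495.
η = (ΔQ/Q̄) ÷ (ΔI/Ī) = (-106.6/504.3) ÷ (-30590/99495) = 0.69.

0.69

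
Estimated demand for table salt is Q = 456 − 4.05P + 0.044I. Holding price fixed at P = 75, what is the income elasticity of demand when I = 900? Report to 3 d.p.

0.206

At P = 75, I = 900: Q = 191.850.
Holding P constant, ∂Q/∂I = 0.044.
η_I = (∂Q/∂I)·(I/Q) = 0.044 × (900/191.850) = 0.206.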